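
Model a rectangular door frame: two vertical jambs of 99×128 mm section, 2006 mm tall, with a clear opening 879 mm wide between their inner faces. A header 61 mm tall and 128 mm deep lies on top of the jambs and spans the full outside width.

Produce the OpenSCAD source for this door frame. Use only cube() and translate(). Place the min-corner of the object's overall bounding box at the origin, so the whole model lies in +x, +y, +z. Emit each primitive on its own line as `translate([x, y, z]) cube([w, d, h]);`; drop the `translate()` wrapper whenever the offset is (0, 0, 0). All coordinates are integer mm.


cube([99, 128, 2006]);
translate([978, 0, 0]) cube([99, 128, 2006]);
translate([0, 0, 2006]) cube([1077, 128, 61]);


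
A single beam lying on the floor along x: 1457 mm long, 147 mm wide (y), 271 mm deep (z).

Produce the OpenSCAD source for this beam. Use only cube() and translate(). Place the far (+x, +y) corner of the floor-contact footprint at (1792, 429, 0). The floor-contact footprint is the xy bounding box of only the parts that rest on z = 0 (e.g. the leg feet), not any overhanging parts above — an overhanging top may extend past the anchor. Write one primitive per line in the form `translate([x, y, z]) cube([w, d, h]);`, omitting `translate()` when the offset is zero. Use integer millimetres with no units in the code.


translate([335, 282, 0]) cube([1457, 147, 271]);


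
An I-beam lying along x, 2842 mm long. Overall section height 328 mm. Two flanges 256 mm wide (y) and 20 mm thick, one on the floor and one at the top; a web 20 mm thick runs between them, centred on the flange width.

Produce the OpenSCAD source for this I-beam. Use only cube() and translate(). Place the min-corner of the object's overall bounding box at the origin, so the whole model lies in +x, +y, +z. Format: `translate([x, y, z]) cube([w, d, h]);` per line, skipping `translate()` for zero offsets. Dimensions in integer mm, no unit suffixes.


cube([2842, 256, 20]);
translate([0, 118, 20]) cube([2842, 20, 288]);
translate([0, 0, 308]) cube([2842, 256, 20]);


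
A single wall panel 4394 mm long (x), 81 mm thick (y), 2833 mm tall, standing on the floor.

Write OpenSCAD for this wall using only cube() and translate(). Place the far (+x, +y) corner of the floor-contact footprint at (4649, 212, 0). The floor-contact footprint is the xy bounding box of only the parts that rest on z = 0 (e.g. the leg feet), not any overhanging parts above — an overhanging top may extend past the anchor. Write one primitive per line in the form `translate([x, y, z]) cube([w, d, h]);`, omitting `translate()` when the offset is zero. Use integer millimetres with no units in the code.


translate([255, 131, 0]) cube([4394, 81, 2833]);


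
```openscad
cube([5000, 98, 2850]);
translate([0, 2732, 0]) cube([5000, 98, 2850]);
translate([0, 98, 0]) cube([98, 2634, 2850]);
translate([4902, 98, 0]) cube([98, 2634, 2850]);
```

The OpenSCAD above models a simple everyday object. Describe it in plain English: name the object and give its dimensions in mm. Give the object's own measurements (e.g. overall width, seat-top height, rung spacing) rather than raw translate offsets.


The wall frame of a small rectangular building: four walls, each 2850 mm tall and 98 mm thick, enclosing a footprint 5000 mm (x) by 2830 mm (y) outside-to-outside, with no floor or roof. The front and back walls (the −y and +y sides) span the full width; the two side walls fit between them.


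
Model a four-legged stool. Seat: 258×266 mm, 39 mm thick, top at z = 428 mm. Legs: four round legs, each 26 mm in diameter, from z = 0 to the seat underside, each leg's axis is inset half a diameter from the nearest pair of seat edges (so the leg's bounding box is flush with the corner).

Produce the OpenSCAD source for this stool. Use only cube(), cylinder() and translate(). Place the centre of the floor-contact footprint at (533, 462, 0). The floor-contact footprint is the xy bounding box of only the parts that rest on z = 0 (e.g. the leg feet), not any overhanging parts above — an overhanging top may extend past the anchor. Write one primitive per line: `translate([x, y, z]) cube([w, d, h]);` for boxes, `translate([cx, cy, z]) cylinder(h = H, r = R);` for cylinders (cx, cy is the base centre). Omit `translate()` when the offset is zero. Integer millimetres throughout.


translate([404, 329, 389]) cube([258, 266, 39]);
translate([417, 342, 0]) cylinder(h = 389, r = 13);
translate([649, 342, 0]) cylinder(h = 389, r = 13);
translate([417, 582, 0]) cylinder(h = 389, r = 13);
translate([649, 582, 0]) cylinder(h = 389, r = 13);


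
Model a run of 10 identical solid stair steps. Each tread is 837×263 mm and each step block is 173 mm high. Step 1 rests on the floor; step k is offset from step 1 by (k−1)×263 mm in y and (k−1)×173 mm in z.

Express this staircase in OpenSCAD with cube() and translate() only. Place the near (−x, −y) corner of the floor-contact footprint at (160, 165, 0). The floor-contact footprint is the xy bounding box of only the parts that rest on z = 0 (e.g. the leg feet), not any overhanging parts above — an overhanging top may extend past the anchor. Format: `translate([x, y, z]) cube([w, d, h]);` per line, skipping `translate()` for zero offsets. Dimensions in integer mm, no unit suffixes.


translate([160, 165, 0]) cube([837, 263, 173]);
translate([160, 428, 173]) cube([837, 263, 173]);
translate([160, 691, 346]) cube([837, 263, 173]);
translate([160, 954, 519]) cube([837, 263, 173]);
translate([160, 1217, 692]) cube([837, 263, 173]);
translate([160, 1480, 865]) cube([837, 263, 173]);
translate([160, 1743, 1038]) cube([837, 263, 173]);
translate([160, 2006, 1211]) cube([837, 263, 173]);
translate([160, 2269, 1384]) cube([837, 263, 173]);
translate([160, 2532, 1557]) cube([837, 263, 173]);


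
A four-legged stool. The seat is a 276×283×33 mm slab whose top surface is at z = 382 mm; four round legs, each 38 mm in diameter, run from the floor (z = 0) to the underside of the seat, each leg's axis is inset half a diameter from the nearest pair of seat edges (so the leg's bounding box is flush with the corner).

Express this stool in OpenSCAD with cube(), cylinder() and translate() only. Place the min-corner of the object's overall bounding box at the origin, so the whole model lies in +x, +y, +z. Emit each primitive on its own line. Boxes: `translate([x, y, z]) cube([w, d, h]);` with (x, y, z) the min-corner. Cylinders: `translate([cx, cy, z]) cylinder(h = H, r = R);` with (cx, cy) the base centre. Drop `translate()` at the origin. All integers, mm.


translate([0, 0, 349]) cube([276, 283, 33]);
translate([19, 19, 0]) cylinder(h = 349, r = 19);
translate([257, 19, 0]) cylinder(h = 349, r = 19);
translate([19, 264, 0]) cylinder(h = 349, r = 19);
translate([257, 264, 0]) cylinder(h = 349, r = 19);


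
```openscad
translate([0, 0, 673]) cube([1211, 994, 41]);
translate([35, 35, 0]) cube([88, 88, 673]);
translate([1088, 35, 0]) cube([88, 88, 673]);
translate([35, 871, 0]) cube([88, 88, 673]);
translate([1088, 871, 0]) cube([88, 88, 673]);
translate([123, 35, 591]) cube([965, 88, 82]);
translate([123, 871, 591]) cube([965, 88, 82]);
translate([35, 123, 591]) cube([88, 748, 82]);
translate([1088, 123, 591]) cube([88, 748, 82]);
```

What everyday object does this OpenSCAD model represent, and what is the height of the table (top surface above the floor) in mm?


A table. The table height is 714 mm.

A 1211×994×41 slab sits at z = 673 on four 88 mm square posts — a table. The top surface is at 673 + 41 = 714 mm.


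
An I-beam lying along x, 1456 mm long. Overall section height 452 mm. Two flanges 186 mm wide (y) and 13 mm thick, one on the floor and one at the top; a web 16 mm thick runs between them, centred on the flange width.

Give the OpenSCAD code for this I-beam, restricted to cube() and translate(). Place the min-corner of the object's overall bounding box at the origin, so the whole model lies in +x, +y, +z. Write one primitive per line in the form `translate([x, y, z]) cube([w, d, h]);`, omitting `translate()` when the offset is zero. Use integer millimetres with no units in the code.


cube([1456, 186, 13]);
translate([0, 85, 13]) cube([1456, 16, 426]);
translate([0, 0, 439]) cube([1456, 186, 13]);


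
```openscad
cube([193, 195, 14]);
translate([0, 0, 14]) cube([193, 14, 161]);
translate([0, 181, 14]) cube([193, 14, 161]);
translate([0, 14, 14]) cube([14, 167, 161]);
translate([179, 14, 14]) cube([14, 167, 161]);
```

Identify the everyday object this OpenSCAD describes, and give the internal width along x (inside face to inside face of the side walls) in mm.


An open box. The internal width is 165 mm.

A 193×195 base slab with four walls standing on it — an open box. The base is 193 mm wide and the walls are 14 mm thick, so the internal width is 193 − 2 × 14 = 165 mm.


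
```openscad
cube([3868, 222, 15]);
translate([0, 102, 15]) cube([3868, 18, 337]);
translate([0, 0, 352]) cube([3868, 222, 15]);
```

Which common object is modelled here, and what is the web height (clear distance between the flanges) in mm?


An I-beam. The web height is 337 mm.

Two wide flanges with a thin centred web — an I-beam. Overall 367 mm minus two 15 mm flanges gives a web of 367 − 2·15 = 337 mm.


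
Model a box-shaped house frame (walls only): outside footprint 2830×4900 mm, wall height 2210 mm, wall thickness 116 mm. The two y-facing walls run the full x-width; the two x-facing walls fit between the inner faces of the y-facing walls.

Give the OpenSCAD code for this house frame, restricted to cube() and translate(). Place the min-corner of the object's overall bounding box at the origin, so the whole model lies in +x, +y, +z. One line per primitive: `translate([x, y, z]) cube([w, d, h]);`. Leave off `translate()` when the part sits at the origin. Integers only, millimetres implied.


cube([2830, 116, 2210]);
translate([0, 4784, 0]) cube([2830, 116, 2210]);
translate([0, 116, 0]) cube([116, 4668, 2210]);
translate([2714, 116, 0]) cube([116, 4668, 2210]);


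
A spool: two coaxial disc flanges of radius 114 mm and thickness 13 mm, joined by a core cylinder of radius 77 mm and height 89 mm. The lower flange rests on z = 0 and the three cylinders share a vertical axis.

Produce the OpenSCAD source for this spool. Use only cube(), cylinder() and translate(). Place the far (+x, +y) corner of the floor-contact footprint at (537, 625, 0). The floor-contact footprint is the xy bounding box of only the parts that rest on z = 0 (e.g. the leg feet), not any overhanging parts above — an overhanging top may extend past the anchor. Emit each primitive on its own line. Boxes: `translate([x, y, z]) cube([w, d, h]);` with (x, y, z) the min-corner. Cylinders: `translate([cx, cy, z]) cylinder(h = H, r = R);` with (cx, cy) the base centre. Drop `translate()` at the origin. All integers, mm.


translate([423, 511, 0]) cylinder(h = 13, r = 114);
translate([423, 511, 13]) cylinder(h = 89, r = 77);
translate([423, 511, 102]) cylinder(h = 13, r = 114);


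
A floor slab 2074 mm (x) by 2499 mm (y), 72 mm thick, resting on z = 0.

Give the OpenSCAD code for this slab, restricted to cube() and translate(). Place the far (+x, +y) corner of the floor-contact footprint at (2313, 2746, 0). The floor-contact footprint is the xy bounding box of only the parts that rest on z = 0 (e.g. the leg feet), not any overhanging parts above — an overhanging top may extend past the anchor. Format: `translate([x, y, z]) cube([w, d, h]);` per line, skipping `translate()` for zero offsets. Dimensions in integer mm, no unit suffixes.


translate([239, 247, 0]) cube([2074, 2499, 72]);


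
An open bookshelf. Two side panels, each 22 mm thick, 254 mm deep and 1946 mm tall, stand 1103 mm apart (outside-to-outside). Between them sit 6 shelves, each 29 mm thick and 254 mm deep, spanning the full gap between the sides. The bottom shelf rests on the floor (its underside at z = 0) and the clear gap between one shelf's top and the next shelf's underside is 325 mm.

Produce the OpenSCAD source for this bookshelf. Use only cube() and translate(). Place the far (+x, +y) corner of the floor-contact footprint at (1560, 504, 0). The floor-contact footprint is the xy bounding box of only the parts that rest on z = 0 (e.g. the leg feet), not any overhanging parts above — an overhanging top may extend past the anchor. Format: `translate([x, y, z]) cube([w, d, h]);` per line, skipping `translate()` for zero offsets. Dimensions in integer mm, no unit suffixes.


translate([457, 250, 0]) cube([22, 254, 1946]);
translate([1538, 250, 0]) cube([22, 254, 1946]);
translate([479, 250, 0]) cube([1059, 254, 29]);
translate([479, 250, 354]) cube([1059, 254, 29]);
translate([479, 250, 708]) cube([1059, 254, 29]);
translate([479, 250, 1062]) cube([1059, 254, 29]);
translate([479, 250, 1416]) cube([1059, 254, 29]);
translate([479, 250, 1770]) cube([1059, 254, 29]);


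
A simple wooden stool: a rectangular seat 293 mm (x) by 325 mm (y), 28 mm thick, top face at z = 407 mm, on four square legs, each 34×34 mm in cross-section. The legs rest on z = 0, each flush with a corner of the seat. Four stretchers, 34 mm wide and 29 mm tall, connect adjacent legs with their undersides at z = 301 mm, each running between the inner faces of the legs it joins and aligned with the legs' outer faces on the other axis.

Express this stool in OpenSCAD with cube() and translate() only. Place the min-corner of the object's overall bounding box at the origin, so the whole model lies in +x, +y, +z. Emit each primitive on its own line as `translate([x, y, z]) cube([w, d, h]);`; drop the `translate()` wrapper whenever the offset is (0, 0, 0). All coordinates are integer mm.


// leg_h = 407 - 28 = 379
// stretcher span = 293 - 2*34 = 225
translate([0, 0, 379]) cube([293, 325, 28]);
cube([34, 34, 379]);
translate([259, 0, 0]) cube([34, 34, 379]);
translate([0, 291, 0]) cube([34, 34, 379]);
translate([259, 291, 0]) cube([34, 34, 379]);
translate([34, 0, 301]) cube([225, 34, 29]);
translate([34, 291, 301]) cube([225, 34, 29]);
translate([0, 34, 301]) cube([34, 257, 29]);
translate([259, 34, 301]) cube([34, 257, 29]);


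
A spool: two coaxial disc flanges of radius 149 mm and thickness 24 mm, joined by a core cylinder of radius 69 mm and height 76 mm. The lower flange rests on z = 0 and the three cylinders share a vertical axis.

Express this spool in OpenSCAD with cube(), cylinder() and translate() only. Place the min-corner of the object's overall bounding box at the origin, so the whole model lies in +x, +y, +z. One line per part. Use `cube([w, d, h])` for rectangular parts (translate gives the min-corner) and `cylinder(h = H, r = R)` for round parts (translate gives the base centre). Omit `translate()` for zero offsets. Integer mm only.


translate([149, 149, 0]) cylinder(h = 24, r = 149);
translate([149, 149, 24]) cylinder(h = 76, r = 69);
translate([149, 149, 100]) cylinder(h = 24, r = 149);


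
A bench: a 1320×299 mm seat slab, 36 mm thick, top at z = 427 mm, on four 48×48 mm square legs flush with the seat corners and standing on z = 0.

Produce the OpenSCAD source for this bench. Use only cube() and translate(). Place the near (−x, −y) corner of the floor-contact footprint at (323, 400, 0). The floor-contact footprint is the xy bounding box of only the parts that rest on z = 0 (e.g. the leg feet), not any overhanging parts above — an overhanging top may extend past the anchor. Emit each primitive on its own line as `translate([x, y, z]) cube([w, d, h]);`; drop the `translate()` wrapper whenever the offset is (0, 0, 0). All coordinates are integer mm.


translate([323, 400, 391]) cube([1320, 299, 36]);
translate([323, 400, 0]) cube([48, 48, 391]);
translate([323, 651, 0]) cube([48, 48, 391]);
translate([1595, 400, 0]) cube([48, 48, 391]);
translate([1595, 651, 0]) cube([48, 48, 391]);


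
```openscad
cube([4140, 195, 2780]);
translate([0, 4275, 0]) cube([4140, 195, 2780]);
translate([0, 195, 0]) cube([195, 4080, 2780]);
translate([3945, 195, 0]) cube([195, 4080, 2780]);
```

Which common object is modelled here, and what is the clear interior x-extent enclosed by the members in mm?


A house (or room) frame. The interior width is 3750 mm.

Four 2780 mm walls enclosing a rectangle with no floor or roof — a room or house frame. Outside width is 4140 mm and wall thickness is 195 mm, so the interior width is 4140 − 2 × 195 = 3750 mm.


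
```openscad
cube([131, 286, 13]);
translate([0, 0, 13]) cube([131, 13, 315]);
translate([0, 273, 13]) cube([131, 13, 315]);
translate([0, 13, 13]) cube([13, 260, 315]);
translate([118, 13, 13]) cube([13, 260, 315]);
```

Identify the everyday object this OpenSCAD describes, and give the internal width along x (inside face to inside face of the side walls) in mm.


An open box. The internal width is 105 mm.

A 131×286 base slab with four walls standing on it — an open box. The base is 131 mm wide and the walls are 13 mm thick, so the internal width is 131 − 2 × 13 = 105 mm.


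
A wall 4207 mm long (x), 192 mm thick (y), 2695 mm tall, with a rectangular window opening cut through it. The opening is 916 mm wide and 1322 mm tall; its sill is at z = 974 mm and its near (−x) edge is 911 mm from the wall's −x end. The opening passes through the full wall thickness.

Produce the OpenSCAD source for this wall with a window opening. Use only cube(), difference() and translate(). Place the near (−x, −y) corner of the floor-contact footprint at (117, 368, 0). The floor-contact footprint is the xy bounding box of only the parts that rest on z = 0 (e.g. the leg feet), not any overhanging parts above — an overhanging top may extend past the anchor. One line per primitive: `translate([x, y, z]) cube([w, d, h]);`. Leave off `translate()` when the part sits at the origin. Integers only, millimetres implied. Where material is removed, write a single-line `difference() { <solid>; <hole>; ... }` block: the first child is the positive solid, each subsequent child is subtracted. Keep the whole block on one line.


difference() { translate([117, 368, 0]) cube([4207, 192, 2695]); translate([1028, 368, 974]) cube([916, 192, 1322]); }


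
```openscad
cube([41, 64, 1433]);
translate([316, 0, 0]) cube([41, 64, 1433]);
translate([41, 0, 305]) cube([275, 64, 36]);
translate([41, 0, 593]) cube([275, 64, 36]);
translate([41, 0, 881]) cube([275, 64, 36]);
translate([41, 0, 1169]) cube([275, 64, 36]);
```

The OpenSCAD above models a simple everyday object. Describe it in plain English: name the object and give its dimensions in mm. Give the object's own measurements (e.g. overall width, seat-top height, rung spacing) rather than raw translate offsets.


A straight ladder. Two 41×64 mm vertical rails, 1433 mm tall, stand 357 mm apart (outside-to-outside) with their front faces coplanar on the −y side. 4 rungs, each 64 mm deep and 36 mm tall, span between the inner faces of the rails, front faces flush with the rails. The lowest rung's underside is at z = 305 mm and rungs are spaced 288 mm apart (underside to underside).


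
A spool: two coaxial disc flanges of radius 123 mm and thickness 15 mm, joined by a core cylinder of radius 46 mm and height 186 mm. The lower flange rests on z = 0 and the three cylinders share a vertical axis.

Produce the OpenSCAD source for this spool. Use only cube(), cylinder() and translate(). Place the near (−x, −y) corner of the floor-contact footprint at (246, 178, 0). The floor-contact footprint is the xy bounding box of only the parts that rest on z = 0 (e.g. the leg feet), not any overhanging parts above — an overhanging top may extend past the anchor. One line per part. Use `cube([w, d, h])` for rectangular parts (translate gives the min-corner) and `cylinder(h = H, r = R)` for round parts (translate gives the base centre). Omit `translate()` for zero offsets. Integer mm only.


translate([369, 301, 0]) cylinder(h = 15, r = 123);
translate([369, 301, 15]) cylinder(h = 186, r = 46);
translate([369, 301, 201]) cylinder(h = 15, r = 123);


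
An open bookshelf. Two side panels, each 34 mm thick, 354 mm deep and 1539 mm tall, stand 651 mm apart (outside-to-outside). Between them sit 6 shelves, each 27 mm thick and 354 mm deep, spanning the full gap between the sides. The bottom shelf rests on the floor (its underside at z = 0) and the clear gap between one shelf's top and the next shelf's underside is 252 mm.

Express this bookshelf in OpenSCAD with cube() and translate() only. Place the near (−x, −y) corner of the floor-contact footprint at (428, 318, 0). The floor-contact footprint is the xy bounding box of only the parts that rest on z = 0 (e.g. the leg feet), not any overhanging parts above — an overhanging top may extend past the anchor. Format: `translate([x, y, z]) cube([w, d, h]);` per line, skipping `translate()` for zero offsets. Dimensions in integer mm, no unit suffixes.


translate([428, 318, 0]) cube([34, 354, 1539]);
translate([1045, 318, 0]) cube([34, 354, 1539]);
translate([462, 318, 0]) cube([583, 354, 27]);
translate([462, 318, 279]) cube([583, 354, 27]);
translate([462, 318, 558]) cube([583, 354, 27]);
translate([462, 318, 837]) cube([583, 354, 27]);
translate([462, 318, 1116]) cube([583, 354, 27]);
translate([462, 318, 1395]) cube([583, 354, 27]);


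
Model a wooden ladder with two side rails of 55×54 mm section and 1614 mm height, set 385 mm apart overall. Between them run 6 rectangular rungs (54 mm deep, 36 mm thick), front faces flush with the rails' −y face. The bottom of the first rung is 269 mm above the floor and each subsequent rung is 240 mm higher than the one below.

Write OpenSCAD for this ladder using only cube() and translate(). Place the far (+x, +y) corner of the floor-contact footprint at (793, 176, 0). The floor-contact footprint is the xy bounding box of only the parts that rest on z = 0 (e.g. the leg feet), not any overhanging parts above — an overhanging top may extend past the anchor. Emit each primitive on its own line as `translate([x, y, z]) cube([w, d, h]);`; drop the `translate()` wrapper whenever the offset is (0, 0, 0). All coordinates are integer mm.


// rung span = 385 - 2*55 = 275
// rung[k] z = 269 + k*240
translate([408, 122, 0]) cube([55, 54, 1614]);
translate([738, 122, 0]) cube([55, 54, 1614]);
translate([463, 122, 269]) cube([275, 54, 36]);
translate([463, 122, 509]) cube([275, 54, 36]);
translate([463, 122, 749]) cube([275, 54, 36]);
translate([463, 122, 989]) cube([275, 54, 36]);
translate([463, 122, 1229]) cube([275, 54, 36]);
translate([463, 122, 1469]) cube([275, 54, 36]);


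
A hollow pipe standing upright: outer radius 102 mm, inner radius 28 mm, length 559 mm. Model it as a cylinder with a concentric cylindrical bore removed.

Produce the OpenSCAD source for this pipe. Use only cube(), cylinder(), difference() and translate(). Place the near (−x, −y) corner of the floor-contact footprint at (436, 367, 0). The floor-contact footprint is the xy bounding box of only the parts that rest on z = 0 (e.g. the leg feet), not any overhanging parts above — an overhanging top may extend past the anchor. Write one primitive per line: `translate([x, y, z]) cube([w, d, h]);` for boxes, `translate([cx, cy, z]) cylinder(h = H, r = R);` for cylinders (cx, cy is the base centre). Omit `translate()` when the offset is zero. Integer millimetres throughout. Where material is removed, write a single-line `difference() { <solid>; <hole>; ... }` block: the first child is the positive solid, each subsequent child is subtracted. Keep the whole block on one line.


difference() { translate([538, 469, 0]) cylinder(h = 559, r = 102); translate([538, 469, 0]) cylinder(h = 559, r = 28); }


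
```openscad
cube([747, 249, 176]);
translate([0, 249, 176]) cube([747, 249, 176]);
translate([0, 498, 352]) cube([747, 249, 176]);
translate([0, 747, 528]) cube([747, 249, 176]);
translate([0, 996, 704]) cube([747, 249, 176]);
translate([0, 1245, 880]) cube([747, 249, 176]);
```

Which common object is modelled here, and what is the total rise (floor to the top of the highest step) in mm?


A staircase. The total rise is 1056 mm.

6 identical blocks, each offset up and back from the previous — a staircase. Each step is 176 mm tall and there are 6 of them, so the total rise is 6 × 176 = 1056 mm.


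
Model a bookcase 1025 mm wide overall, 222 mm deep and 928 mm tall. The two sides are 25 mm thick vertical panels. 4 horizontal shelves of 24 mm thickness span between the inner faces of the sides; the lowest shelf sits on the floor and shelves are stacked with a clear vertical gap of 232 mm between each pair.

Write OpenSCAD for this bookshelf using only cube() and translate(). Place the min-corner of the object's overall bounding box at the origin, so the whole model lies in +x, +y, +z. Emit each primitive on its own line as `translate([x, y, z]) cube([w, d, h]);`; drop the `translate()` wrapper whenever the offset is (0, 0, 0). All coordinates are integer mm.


cube([25, 222, 928]);
translate([1000, 0, 0]) cube([25, 222, 928]);
translate([25, 0, 0]) cube([975, 222, 24]);
translate([25, 0, 256]) cube([975, 222, 24]);
translate([25, 0, 512]) cube([975, 222, 24]);
translate([25, 0, 768]) cube([975, 222, 24]);


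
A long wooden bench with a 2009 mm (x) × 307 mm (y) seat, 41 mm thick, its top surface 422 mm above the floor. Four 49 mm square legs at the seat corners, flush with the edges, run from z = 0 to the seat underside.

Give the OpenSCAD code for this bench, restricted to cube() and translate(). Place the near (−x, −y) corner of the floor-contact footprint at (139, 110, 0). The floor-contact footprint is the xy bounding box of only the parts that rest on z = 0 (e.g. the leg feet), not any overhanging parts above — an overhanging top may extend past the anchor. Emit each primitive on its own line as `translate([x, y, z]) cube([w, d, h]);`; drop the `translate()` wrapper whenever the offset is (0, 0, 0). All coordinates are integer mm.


translate([139, 110, 381]) cube([2009, 307, 41]);
translate([139, 110, 0]) cube([49, 49, 381]);
translate([139, 368, 0]) cube([49, 49, 381]);
translate([2099, 110, 0]) cube([49, 49, 381]);
translate([2099, 368, 0]) cube([49, 49, 381]);


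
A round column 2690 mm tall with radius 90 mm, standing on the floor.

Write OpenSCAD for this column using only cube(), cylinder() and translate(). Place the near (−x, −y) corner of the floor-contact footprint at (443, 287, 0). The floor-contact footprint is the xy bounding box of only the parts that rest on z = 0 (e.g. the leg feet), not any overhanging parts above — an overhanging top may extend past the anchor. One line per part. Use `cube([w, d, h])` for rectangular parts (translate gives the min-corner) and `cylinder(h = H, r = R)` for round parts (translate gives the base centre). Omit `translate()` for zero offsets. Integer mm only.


translate([533, 377, 0]) cylinder(h = 2690, r = 90);


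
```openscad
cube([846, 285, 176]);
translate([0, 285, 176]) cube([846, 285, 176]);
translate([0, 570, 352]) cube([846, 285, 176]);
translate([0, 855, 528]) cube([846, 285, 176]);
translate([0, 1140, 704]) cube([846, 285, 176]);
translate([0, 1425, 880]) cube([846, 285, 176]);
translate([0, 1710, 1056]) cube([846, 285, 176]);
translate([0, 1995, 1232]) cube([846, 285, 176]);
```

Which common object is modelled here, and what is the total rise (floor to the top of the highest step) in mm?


A staircase. The total rise is 1408 mm.

8 identical blocks, each offset up and back from the previous — a staircase. Each step is 176 mm tall and there are 8 of them, so the total rise is 8 × 176 = 1408 mm.


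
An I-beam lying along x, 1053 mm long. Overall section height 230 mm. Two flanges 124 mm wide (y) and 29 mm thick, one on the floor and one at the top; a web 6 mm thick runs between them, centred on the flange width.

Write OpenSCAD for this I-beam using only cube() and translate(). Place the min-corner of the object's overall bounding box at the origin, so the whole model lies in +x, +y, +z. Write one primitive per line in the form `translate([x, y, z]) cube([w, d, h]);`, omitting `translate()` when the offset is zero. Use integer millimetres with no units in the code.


cube([1053, 124, 29]);
translate([0, 59, 29]) cube([1053, 6, 172]);
translate([0, 0, 201]) cube([1053, 124, 29]);


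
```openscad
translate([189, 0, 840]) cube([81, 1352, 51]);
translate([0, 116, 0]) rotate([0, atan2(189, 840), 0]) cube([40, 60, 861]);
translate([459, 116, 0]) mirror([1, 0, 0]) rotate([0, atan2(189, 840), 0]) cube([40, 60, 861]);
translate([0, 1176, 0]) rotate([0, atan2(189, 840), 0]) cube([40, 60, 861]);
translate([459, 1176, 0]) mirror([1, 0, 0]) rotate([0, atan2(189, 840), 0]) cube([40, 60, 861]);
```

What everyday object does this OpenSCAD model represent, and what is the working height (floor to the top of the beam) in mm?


A sawhorse. The overall height is 891 mm.

A beam across two mirrored pairs of raked legs — a sawhorse. The beam's underside is at z = 840 (matching the legs' vertical rise in atan2(189, 840)) and the beam is 51 mm tall, so its top is at 840 + 51 = 891 mm. The raked legs top out at the beam's underside, so that is the highest point.


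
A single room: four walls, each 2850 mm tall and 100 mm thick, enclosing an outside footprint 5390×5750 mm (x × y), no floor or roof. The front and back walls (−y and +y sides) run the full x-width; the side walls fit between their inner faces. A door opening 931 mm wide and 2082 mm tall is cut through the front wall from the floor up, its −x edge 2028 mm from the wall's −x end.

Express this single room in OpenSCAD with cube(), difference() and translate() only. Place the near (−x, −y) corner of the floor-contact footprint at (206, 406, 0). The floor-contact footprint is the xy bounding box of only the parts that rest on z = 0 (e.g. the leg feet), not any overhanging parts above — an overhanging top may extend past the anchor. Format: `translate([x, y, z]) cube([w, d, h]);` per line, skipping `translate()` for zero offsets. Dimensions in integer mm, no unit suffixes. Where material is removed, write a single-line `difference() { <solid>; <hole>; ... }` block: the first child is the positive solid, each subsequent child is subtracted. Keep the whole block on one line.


difference() { translate([206, 406, 0]) cube([5390, 100, 2850]); translate([2234, 406, 0]) cube([931, 100, 2082]); }
translate([206, 6056, 0]) cube([5390, 100, 2850]);
translate([206, 506, 0]) cube([100, 5550, 2850]);
translate([5496, 506, 0]) cube([100, 5550, 2850]);


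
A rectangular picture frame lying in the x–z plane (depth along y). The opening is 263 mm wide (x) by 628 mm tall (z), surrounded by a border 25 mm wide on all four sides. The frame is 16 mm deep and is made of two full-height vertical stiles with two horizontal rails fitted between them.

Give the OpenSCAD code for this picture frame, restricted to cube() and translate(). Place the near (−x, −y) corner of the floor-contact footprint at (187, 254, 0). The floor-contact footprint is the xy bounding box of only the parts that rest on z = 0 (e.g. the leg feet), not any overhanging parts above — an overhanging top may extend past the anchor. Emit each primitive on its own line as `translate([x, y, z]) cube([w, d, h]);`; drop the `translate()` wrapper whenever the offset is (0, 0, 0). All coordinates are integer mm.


translate([187, 254, 0]) cube([25, 16, 678]);
translate([475, 254, 0]) cube([25, 16, 678]);
translate([212, 254, 0]) cube([263, 16, 25]);
translate([212, 254, 653]) cube([263, 16, 25]);


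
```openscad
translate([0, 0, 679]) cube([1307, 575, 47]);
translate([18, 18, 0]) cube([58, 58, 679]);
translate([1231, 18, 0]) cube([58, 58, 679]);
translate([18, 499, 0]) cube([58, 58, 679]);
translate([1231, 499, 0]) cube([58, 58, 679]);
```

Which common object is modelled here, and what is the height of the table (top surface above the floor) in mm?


A table. The table height is 726 mm.

A 1307×575×47 slab sits at z = 679 on four 58 mm square posts — a table. The top surface is at 679 + 47 = 726 mm.


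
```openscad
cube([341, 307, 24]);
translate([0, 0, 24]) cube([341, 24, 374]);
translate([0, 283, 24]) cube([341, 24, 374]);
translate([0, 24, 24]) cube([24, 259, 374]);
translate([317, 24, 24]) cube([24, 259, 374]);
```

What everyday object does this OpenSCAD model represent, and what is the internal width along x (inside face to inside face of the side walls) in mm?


An open box. The internal width is 293 mm.

A 341×307 base slab with four walls standing on it — an open box. The base is 341 mm wide and the walls are 24 mm thick, so the internal width is 341 − 2 × 24 = 293 mm.


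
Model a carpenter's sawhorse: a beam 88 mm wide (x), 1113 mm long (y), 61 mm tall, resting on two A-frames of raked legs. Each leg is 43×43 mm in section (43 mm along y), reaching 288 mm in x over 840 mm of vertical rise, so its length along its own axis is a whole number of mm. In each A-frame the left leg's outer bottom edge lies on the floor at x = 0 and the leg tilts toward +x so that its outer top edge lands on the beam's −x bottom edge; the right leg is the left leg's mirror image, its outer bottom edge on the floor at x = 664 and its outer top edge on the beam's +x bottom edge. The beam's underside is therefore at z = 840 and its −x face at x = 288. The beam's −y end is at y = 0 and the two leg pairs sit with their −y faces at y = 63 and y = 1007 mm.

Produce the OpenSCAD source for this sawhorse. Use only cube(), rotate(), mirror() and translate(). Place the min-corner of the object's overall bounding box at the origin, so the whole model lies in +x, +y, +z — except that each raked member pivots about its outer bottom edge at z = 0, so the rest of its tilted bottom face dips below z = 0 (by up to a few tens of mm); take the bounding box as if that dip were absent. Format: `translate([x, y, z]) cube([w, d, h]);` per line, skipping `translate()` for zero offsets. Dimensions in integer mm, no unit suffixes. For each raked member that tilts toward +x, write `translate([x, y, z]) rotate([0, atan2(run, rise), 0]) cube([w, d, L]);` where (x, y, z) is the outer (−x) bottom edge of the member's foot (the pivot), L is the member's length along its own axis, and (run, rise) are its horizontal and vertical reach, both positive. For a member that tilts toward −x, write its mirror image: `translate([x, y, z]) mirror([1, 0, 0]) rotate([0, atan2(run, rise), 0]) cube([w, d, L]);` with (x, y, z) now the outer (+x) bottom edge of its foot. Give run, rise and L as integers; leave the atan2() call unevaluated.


translate([288, 0, 840]) cube([88, 1113, 61]);
translate([0, 63, 0]) rotate([0, atan2(288, 840), 0]) cube([43, 43, 888]);
translate([664, 63, 0]) mirror([1, 0, 0]) rotate([0, atan2(288, 840), 0]) cube([43, 43, 888]);
translate([0, 1007, 0]) rotate([0, atan2(288, 840), 0]) cube([43, 43, 888]);
translate([664, 1007, 0]) mirror([1, 0, 0]) rotate([0, atan2(288, 840), 0]) cube([43, 43, 888]);


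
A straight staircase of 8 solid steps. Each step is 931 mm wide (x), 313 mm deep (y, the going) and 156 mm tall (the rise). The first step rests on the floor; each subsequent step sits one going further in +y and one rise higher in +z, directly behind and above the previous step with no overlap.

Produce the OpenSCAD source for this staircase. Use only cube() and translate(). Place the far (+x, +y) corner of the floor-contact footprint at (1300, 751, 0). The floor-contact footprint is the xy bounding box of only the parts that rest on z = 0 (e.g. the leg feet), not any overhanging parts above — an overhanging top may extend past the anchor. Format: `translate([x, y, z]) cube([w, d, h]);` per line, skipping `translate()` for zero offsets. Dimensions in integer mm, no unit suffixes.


translate([369, 438, 0]) cube([931, 313, 156]);
translate([369, 751, 156]) cube([931, 313, 156]);
translate([369, 1064, 312]) cube([931, 313, 156]);
translate([369, 1377, 468]) cube([931, 313, 156]);
translate([369, 1690, 624]) cube([931, 313, 156]);
translate([369, 2003, 780]) cube([931, 313, 156]);
translate([369, 2316, 936]) cube([931, 313, 156]);
translate([369, 2629, 1092]) cube([931, 313, 156]);


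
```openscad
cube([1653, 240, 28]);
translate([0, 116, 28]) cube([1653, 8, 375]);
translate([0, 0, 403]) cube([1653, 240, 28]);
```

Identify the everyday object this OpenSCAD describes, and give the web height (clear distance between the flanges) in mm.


An I-beam. The web height is 375 mm.

Two wide flanges with a thin centred web — an I-beam. Overall 431 mm minus two 28 mm flanges gives a web of 431 − 2·28 = 375 mm.


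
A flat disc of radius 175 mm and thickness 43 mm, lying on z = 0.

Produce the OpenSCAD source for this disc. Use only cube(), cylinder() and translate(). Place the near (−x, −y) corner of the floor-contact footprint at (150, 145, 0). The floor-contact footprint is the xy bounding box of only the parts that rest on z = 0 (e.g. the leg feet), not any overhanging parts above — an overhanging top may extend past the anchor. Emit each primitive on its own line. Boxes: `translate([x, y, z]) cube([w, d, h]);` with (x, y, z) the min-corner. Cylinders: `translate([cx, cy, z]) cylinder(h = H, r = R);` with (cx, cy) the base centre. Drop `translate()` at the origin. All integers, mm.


translate([325, 320, 0]) cylinder(h = 43, r = 175);


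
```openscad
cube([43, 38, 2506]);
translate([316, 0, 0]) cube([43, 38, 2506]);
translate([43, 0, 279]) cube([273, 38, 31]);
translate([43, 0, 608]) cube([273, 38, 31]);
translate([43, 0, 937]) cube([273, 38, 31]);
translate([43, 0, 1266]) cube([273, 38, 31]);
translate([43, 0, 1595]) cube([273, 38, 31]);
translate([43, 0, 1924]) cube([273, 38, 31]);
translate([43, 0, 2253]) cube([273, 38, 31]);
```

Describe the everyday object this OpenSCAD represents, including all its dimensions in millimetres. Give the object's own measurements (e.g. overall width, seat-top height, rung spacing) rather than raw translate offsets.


A straight ladder. Two 43×38 mm vertical rails, 2506 mm tall, stand 359 mm apart (outside-to-outside) with their front faces coplanar on the −y side. 7 rungs, each 38 mm deep and 31 mm tall, span between the inner faces of the rails, front faces flush with the rails. The lowest rung's underside is at z = 279 mm and rungs are spaced 329 mm apart (underside to underside).


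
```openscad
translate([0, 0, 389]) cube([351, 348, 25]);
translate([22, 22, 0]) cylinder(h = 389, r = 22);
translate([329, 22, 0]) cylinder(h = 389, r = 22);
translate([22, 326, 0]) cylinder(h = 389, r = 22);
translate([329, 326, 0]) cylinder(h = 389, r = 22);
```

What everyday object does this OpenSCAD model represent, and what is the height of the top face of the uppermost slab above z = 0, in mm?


A stool. The seat height is 414 mm.

A 351×348×25 slab at z = 389 on four corner cylinders — a stool. The seat top is 389 + 25 = 414 mm.


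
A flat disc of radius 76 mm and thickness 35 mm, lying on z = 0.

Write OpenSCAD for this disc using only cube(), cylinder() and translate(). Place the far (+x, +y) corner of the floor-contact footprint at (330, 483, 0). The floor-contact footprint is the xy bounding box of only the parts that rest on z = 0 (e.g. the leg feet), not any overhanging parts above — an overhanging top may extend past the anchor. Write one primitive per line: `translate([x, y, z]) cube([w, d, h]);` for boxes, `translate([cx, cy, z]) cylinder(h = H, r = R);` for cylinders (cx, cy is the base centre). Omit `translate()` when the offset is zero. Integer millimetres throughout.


translate([254, 407, 0]) cylinder(h = 35, r = 76);


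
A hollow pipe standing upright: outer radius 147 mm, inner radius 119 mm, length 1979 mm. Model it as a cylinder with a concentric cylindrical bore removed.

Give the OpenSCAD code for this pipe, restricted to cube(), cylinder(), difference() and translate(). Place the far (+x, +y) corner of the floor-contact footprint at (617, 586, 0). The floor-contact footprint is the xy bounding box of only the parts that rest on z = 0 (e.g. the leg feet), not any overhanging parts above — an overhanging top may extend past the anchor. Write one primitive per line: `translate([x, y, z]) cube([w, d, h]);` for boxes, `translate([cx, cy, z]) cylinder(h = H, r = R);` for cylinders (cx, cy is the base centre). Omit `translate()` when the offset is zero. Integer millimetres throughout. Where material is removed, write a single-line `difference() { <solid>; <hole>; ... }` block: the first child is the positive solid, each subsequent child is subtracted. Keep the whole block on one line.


difference() { translate([470, 439, 0]) cylinder(h = 1979, r = 147); translate([470, 439, 0]) cylinder(h = 1979, r = 119); }
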